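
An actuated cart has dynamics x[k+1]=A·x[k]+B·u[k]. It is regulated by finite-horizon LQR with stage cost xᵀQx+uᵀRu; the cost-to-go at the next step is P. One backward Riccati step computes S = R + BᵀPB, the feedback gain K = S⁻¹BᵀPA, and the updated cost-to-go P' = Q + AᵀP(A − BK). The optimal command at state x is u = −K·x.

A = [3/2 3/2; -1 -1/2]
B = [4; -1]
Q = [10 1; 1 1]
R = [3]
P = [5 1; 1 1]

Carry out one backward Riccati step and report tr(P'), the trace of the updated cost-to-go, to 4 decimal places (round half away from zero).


BᵀP = [19.0000 3.0000]
S = R + BᵀPB = [3] + [73.0000] = [76.0000]
BᵀPA = [25.5000 27.0000]
K = S⁻¹·BᵀPA = [0.3355 0.3553]
A−BK = [0.1579 0.0789; -0.6645 -0.1447]
AᵀP(A−BK) = [0.6941 0.4408; 0.4408 0.4079]
P' = Q + AᵀP(A−BK) = [10.6941 1.4408; 1.4408 1.4079]
tr(P') = 12.1020

12.1020


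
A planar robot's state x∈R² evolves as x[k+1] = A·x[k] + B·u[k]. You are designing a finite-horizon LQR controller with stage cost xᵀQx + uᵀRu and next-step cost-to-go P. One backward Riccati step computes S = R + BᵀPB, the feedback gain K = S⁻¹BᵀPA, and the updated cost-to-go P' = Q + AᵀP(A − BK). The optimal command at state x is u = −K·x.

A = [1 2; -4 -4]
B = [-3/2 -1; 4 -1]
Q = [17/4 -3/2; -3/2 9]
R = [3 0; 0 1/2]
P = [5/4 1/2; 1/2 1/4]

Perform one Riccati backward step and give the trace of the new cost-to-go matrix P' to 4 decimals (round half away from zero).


14.5833

BᵀP = [0.1250 0.2500; -1.7500 -0.7500]
S = R + BᵀPB = [3 0; 0 1/2] + [0.8125 -0.3750; -0.3750 2.5000] = [3.8125 -0.3750; -0.3750 3.0000]
BᵀPA = [-0.8750 -0.7500; 1.2500 -0.5000]
K = S⁻¹·BᵀPA = [-0.1909 -0.2158; 0.3928 -0.1936]
A−BK = [1.1065 1.4827; -2.8437 -3.3306]
AᵀP(A−BK) = [0.5920 0.5533; 0.5533 0.7414]
P' = Q + AᵀP(A−BK) = [4.8420 -0.9467; -0.9467 9.7414]
tr(P') = 14.5833


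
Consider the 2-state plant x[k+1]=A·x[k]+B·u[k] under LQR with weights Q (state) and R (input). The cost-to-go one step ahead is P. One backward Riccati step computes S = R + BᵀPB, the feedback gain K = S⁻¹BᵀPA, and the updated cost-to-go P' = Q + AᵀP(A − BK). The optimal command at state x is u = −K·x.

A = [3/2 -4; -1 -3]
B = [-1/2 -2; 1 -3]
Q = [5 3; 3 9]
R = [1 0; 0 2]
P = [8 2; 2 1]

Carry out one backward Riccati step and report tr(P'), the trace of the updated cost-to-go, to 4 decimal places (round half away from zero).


22.1271

BᵀP = [-2.0000 0.0000; -22.0000 -7.0000]
S = R + BᵀPB = [1 0; 0 2] + [1.0000 4.0000; 4.0000 65.0000] = [2.0000 4.0000; 4.0000 67.0000]
BᵀPA = [-3.0000 8.0000; -26.0000 109.0000]
K = S⁻¹·BᵀPA = [-0.8220 0.8475; -0.3390 1.5763]
A−BK = [0.4110 -0.4237; -1.1949 0.8814]
AᵀP(A−BK) = [1.7203 -2.4746; -2.4746 6.4068]
P' = Q + AᵀP(A−BK) = [6.7203 0.5254; 0.5254 15.4068]
tr(P') = 22.1271


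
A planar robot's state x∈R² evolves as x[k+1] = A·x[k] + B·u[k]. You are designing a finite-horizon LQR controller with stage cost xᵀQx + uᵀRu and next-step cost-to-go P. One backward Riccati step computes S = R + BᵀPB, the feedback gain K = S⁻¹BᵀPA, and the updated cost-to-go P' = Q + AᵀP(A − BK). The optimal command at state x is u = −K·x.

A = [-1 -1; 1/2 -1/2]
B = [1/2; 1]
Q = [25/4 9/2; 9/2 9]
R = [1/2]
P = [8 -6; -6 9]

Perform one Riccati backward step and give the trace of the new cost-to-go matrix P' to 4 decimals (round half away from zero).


BᵀP = [-2.0000 6.0000]
S = R + BᵀPB = [1/2] + [5.0000] = [5.5000]
BᵀPA = [5.0000 -1.0000]
K = S⁻¹·BᵀPA = [0.9091 -0.1818]
A−BK = [-1.4545 -0.9091; -0.4091 -0.3182]
AᵀP(A−BK) = [11.7045 6.6591; 6.6591 4.0682]
P' = Q + AᵀP(A−BK) = [17.9545 11.1591; 11.1591 13.0682]
tr(P') = 31.0227

31.0227


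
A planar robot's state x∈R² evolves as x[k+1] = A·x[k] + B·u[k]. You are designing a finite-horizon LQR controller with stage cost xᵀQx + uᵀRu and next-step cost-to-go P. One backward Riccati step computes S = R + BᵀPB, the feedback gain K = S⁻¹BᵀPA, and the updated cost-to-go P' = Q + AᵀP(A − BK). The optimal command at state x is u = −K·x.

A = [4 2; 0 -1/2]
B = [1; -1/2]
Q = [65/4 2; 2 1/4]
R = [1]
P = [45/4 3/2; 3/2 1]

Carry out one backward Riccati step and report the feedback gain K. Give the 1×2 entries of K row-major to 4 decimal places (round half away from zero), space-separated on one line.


3.8182 1.8636

BᵀP = [10.5000 1.0000]
S = R + BᵀPB = [1] + [10.0000] = [11.0000]
BᵀPA = [42.0000 20.5000]
K = S⁻¹·BᵀPA = [3.8182 1.8636]
A−BK = [0.1818 0.1364; 1.9091 0.4318]
AᵀP(A−BK) = [19.6364 8.7273; 8.7273 4.0455]
P' = Q + AᵀP(A−BK) = [35.8864 10.7273; 10.7273 4.2955]
tr(P') = 40.1818


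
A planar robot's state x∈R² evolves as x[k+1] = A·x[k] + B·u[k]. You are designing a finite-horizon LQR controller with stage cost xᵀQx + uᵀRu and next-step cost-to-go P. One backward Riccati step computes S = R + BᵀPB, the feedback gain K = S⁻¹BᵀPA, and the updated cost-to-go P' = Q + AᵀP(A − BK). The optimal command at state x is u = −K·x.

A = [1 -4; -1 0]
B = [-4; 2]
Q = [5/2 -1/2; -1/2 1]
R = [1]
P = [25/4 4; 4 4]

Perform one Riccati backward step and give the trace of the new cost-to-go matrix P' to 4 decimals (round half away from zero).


16.9764

BᵀP = [-17.0000 -8.0000]
S = R + BᵀPB = [1] + [52.0000] = [53.0000]
BᵀPA = [-9.0000 68.0000]
K = S⁻¹·BᵀPA = [-0.1698 1.2830]
A−BK = [0.3208 1.1321; -0.6604 -2.5660]
AᵀP(A−BK) = [0.7217 2.5472; 2.5472 12.7547]
P' = Q + AᵀP(A−BK) = [3.2217 2.0472; 2.0472 13.7547]
tr(P') = 16.9764


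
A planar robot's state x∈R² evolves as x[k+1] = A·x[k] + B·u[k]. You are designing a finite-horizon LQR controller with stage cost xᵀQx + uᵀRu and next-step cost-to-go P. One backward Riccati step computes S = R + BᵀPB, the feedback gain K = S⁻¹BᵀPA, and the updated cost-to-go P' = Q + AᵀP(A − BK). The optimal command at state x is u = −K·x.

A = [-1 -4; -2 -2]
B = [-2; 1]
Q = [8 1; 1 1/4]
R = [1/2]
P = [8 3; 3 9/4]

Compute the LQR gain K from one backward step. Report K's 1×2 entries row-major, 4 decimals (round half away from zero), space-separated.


BᵀP = [-13.0000 -3.7500]
S = R + BᵀPB = [1/2] + [22.2500] = [22.7500]
BᵀPA = [20.5000 59.5000]
K = S⁻¹·BᵀPA = [0.9011 2.6154]
A−BK = [0.8022 1.2308; -2.9011 -4.6154]
AᵀP(A−BK) = [10.5275 17.3846; 17.3846 29.3846]
P' = Q + AᵀP(A−BK) = [18.5275 18.3846; 18.3846 29.6346]
tr(P') = 48.1621

0.9011 2.6154


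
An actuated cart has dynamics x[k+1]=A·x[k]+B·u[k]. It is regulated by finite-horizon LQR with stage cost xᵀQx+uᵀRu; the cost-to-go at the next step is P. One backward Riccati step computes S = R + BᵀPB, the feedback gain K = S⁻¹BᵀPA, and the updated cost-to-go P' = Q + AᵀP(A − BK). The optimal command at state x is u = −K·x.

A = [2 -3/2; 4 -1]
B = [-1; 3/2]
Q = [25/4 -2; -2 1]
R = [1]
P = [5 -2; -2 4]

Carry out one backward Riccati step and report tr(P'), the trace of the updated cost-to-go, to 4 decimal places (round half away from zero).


BᵀP = [-8.0000 8.0000]
S = R + BᵀPB = [1] + [20.0000] = [21.0000]
BᵀPA = [16.0000 4.0000]
K = S⁻¹·BᵀPA = [0.7619 0.1905]
A−BK = [2.7619 -1.3095; 2.8571 -1.2857]
AᵀP(A−BK) = [39.8095 -18.0476; -18.0476 8.4881]
P' = Q + AᵀP(A−BK) = [46.0595 -20.0476; -20.0476 9.4881]
tr(P') = 55.5476

55.5476


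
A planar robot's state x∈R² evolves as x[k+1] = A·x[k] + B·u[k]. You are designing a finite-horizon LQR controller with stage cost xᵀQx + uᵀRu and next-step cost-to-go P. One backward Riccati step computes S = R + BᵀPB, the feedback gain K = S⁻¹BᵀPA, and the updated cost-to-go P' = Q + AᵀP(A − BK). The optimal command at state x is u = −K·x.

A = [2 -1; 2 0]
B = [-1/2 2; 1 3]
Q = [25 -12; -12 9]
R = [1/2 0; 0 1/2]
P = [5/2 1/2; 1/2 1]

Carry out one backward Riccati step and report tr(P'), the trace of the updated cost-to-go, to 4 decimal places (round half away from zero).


BᵀP = [-0.7500 0.7500; 6.5000 4.0000]
S = R + BᵀPB = [1/2 0; 0 1/2] + [1.1250 0.7500; 0.7500 25.0000] = [1.6250 0.7500; 0.7500 25.5000]
BᵀPA = [0.0000 0.7500; 21.0000 -6.5000]
K = S⁻¹·BᵀPA = [-0.3853 0.5872; 0.8349 -0.2722]
A−BK = [0.1376 -0.1621; -0.1193 0.2294]
AᵀP(A−BK) = [0.4679 -0.2844; -0.2844 0.2905]
P' = Q + AᵀP(A−BK) = [25.4679 -12.2844; -12.2844 9.2905]
tr(P') = 34.7584

34.7584


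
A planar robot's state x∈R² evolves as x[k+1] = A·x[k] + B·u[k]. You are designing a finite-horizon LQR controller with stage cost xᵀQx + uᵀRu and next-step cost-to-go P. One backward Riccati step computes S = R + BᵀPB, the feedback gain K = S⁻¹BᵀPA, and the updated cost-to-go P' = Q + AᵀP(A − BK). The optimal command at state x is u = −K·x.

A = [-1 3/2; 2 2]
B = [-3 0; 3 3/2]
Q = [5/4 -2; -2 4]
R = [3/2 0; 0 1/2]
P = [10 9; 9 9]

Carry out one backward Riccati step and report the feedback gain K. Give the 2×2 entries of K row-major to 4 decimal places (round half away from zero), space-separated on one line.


BᵀP = [-3.0000 0.0000; 13.5000 13.5000]
S = R + BᵀPB = [3/2 0; 0 1/2] + [9.0000 0.0000; 0.0000 20.2500] = [10.5000 0.0000; 0.0000 20.7500]
BᵀPA = [3.0000 -4.5000; 13.5000 47.2500]
K = S⁻¹·BᵀPA = [0.2857 -0.4286; 0.6506 2.2771]
A−BK = [-0.1429 0.2143; 0.1670 -0.1299]
AᵀP(A−BK) = [0.3597 0.5448; 0.5448 2.9781]
P' = Q + AᵀP(A−BK) = [1.6097 -1.4552; -1.4552 6.9781]
tr(P') = 8.5878

0.2857 -0.4286 0.6506 2.2771


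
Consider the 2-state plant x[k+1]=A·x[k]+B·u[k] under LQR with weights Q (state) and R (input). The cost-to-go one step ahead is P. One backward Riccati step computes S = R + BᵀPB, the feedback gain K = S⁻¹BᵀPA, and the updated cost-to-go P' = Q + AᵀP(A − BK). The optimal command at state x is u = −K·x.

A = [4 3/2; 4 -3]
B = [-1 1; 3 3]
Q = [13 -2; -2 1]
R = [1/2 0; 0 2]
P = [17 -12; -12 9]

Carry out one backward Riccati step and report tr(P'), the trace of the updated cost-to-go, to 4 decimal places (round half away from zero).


22.0367

BᵀP = [-53.0000 39.0000; -19.0000 15.0000]
S = R + BᵀPB = [1/2 0; 0 2] + [170.0000 64.0000; 64.0000 26.0000] = [170.5000 64.0000; 64.0000 28.0000]
BᵀPA = [-56.0000 -196.5000; -16.0000 -73.5000]
K = S⁻¹·BᵀPA = [-0.8024 -1.1770; 1.2625 0.0653]
A−BK = [1.9351 0.2577; 2.6195 0.3352]
AᵀP(A−BK) = [7.2684 1.1327; 1.1327 0.7683]
P' = Q + AᵀP(A−BK) = [20.2684 -0.8673; -0.8673 1.7683]
tr(P') = 22.0367


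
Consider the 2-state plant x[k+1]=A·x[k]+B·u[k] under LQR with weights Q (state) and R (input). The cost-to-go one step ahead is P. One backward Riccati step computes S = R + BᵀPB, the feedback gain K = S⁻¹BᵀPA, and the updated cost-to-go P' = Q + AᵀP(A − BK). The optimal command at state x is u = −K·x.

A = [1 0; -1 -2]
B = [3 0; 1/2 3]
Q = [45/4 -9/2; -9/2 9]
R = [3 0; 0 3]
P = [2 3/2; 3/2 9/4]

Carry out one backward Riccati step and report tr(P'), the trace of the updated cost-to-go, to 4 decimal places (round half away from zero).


BᵀP = [6.7500 5.6250; 4.5000 6.7500]
S = R + BᵀPB = [3 0; 0 3] + [23.0625 16.8750; 16.8750 20.2500] = [26.0625 16.8750; 16.8750 23.2500]
BᵀPA = [1.1250 -11.2500; -2.2500 -13.5000]
K = S⁻¹·BᵀPA = [0.1996 -0.1051; -0.2417 -0.5044]
A−BK = [0.4011 0.3152; -0.3748 -0.4343]
AᵀP(A−BK) = [0.4816 0.4834; 0.4834 1.0088]
P' = Q + AᵀP(A−BK) = [11.7316 -4.0166; -4.0166 10.0088]
tr(P') = 21.7404

21.7404


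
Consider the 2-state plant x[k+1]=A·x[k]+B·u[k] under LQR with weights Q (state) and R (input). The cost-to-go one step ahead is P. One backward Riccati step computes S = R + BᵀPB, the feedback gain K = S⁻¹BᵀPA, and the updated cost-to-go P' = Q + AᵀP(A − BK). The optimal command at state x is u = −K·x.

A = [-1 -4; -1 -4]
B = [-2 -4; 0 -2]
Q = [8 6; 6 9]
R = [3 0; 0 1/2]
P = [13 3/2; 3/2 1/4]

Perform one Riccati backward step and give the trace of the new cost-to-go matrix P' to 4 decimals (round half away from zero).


17.8786

BᵀP = [-26.0000 -3.0000; -55.0000 -6.5000]
S = R + BᵀPB = [3 0; 0 1/2] + [52.0000 110.0000; 110.0000 233.0000] = [55.0000 110.0000; 110.0000 233.5000]
BᵀPA = [29.0000 116.0000; 61.5000 246.0000]
K = S⁻¹·BᵀPA = [0.0088 0.0350; 0.2593 1.0370]
A−BK = [0.0545 0.2182; -0.4815 -1.9259]
AᵀP(A−BK) = [0.0517 0.2067; 0.2067 0.8269]
P' = Q + AᵀP(A−BK) = [8.0517 6.2067; 6.2067 9.8269]
tr(P') = 17.8786


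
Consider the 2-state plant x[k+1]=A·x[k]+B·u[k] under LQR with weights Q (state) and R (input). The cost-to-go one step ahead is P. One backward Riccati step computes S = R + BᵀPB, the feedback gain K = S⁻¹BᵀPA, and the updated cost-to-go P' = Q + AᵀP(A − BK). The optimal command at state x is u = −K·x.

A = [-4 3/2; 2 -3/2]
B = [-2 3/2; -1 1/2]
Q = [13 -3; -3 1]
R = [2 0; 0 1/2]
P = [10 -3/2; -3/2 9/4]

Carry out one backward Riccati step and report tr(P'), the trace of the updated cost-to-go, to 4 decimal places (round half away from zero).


51.3386

BᵀP = [-18.5000 0.7500; 14.2500 -1.1250]
S = R + BᵀPB = [2 0; 0 1/2] + [36.2500 -27.3750; -27.3750 20.8125] = [38.2500 -27.3750; -27.3750 21.3125]
BᵀPA = [75.5000 -28.8750; -59.2500 23.0625]
K = S⁻¹·BᵀPA = [-0.1956 0.2422; -3.0313 1.3932]
A−BK = [0.1557 -0.1054; 3.3200 -1.9544]
AᵀP(A−BK) = [28.1633 -15.9886; -15.9886 9.1752]
P' = Q + AᵀP(A−BK) = [41.1633 -18.9886; -18.9886 10.1752]
tr(P') = 51.3386


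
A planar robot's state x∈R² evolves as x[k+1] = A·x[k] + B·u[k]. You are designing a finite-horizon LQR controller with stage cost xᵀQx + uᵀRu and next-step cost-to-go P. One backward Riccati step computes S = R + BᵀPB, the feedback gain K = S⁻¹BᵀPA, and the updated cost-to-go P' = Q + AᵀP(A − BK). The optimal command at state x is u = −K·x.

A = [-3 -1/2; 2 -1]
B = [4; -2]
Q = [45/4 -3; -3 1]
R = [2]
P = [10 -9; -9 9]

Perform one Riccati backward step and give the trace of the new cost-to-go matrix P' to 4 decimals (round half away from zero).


BᵀP = [58.0000 -54.0000]
S = R + BᵀPB = [2] + [340.0000] = [342.0000]
BᵀPA = [-282.0000 25.0000]
K = S⁻¹·BᵀPA = [-0.8246 0.0731]
A−BK = [0.2982 -0.7924; 0.3509 -0.8538]
AᵀP(A−BK) = [1.4737 -0.3860; -0.3860 0.6725]
P' = Q + AᵀP(A−BK) = [12.7237 -3.3860; -3.3860 1.6725]
tr(P') = 14.3962

14.3962


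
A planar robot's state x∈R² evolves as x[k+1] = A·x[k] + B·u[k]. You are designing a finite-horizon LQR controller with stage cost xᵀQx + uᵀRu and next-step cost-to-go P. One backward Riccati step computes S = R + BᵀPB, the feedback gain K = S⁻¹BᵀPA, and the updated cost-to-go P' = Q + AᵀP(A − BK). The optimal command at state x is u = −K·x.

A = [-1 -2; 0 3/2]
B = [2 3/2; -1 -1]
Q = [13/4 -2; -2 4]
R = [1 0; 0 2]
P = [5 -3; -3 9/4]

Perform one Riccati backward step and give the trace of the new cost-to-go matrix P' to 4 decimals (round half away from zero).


BᵀP = [13.0000 -8.2500; 10.5000 -6.7500]
S = R + BᵀPB = [1 0; 0 2] + [34.2500 27.7500; 27.7500 22.5000] = [35.2500 27.7500; 27.7500 24.5000]
BᵀPA = [-13.0000 -38.3750; -10.5000 -31.1250]
K = S⁻¹·BᵀPA = [-0.2899 -0.8173; -0.1002 -0.3447]
A−BK = [-0.2699 0.1516; -0.3901 0.3380]
AᵀP(A−BK) = [0.1790 0.2558; 0.2558 0.9701]
P' = Q + AᵀP(A−BK) = [3.4290 -1.7442; -1.7442 4.9701]
tr(P') = 8.3991

8.3991


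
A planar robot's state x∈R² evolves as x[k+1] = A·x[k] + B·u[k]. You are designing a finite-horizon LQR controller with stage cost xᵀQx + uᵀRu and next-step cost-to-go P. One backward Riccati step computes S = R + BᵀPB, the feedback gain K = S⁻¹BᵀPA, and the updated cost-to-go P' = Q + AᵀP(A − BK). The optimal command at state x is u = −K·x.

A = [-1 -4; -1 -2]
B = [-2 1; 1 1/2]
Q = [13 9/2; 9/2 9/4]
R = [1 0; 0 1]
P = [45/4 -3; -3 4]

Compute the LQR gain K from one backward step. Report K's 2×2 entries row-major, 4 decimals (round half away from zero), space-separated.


BᵀP = [-25.5000 10.0000; 9.7500 -1.0000]
S = R + BᵀPB = [1 0; 0 1] + [61.0000 -20.5000; -20.5000 9.2500] = [62.0000 -20.5000; -20.5000 10.2500]
BᵀPA = [15.5000 82.0000; -8.7500 -37.0000]
K = S⁻¹·BᵀPA = [-0.0952 0.3810; -1.0441 -2.8479]
A−BK = [-0.1463 -0.3902; -0.3827 -0.9570]
AᵀP(A−BK) = [1.5900 4.1765; 4.1765 11.3914]
P' = Q + AᵀP(A−BK) = [14.5900 8.6765; 8.6765 13.6414]
tr(P') = 28.2314

-0.0952 0.3810 -1.0441 -2.8479


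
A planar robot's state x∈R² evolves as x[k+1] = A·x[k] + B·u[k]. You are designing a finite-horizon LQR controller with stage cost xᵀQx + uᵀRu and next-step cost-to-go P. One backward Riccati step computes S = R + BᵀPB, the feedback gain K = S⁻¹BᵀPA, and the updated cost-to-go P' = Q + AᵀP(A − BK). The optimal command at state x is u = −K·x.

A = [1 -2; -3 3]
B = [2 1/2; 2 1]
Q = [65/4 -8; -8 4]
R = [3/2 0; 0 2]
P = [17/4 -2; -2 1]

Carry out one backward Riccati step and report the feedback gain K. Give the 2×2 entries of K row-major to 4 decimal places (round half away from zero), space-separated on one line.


1.6206 -2.3138 -0.1358 0.1593

BᵀP = [4.5000 -2.0000; 0.1250 0.0000]
S = R + BᵀPB = [3/2 0; 0 2] + [5.0000 0.2500; 0.2500 0.0625] = [6.5000 0.2500; 0.2500 2.0625]
BᵀPA = [10.5000 -15.0000; 0.1250 -0.2500]
K = S⁻¹·BᵀPA = [1.6206 -2.3138; -0.1358 0.1593]
A−BK = [-2.1733 2.5480; -6.1054 7.4684]
AᵀP(A−BK) = [8.2506 -11.2248; -11.2248 15.3326]
P' = Q + AᵀP(A−BK) = [24.5006 -19.2248; -19.2248 19.3326]
tr(P') = 43.8331


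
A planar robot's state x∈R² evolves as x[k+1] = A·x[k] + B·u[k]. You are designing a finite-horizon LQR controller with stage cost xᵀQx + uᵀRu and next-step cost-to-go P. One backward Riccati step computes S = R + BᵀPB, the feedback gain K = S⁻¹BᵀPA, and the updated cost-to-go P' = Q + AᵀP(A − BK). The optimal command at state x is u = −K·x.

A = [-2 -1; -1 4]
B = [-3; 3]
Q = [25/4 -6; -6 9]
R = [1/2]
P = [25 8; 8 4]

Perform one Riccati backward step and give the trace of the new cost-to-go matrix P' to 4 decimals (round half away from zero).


BᵀP = [-51.0000 -12.0000]
S = R + BᵀPB = [1/2] + [117.0000] = [117.5000]
BᵀPA = [114.0000 3.0000]
K = S⁻¹·BᵀPA = [0.9702 0.0255]
A−BK = [0.9106 -0.9234; -3.9106 3.9234]
AᵀP(A−BK) = [25.3957 -24.9106; -24.9106 24.9234]
P' = Q + AᵀP(A−BK) = [31.6457 -30.9106; -30.9106 33.9234]
tr(P') = 65.5691

65.5691


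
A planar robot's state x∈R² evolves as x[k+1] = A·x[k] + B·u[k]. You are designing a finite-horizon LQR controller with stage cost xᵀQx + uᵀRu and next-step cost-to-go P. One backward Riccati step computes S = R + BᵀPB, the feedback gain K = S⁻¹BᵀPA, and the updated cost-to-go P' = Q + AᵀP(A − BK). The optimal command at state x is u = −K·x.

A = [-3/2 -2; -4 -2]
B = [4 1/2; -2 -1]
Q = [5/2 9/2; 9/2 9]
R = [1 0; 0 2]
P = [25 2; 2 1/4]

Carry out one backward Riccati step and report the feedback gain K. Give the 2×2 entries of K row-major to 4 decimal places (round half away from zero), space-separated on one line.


-0.4859 -0.5678 0.1432 0.0765

BᵀP = [96.0000 7.5000; 10.5000 0.7500]
S = R + BᵀPB = [1 0; 0 2] + [369.0000 40.5000; 40.5000 4.5000] = [370.0000 40.5000; 40.5000 6.5000]
BᵀPA = [-174.0000 -207.0000; -18.7500 -22.5000]
K = S⁻¹·BᵀPA = [-0.4859 -0.5678; 0.1432 0.0765]
A−BK = [0.3722 0.2331; -4.8287 -3.0592]
AᵀP(A−BK) = [2.3806 1.6314; 1.6314 1.1798]
P' = Q + AᵀP(A−BK) = [4.8806 6.1314; 6.1314 10.1798]
tr(P') = 15.0604


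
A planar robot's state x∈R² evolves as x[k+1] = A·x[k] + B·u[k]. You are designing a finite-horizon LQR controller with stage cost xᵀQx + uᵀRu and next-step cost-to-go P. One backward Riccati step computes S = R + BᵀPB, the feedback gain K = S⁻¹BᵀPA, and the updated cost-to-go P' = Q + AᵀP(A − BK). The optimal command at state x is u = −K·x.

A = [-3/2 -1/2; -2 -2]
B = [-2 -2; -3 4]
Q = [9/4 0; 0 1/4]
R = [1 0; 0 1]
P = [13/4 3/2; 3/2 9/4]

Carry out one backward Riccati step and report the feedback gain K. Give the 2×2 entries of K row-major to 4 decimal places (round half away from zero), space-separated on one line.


0.6964 0.4210 0.0226 -0.1767

BᵀP = [-11.0000 -9.7500; -0.5000 6.0000]
S = R + BᵀPB = [1 0; 0 1] + [51.2500 -17.0000; -17.0000 25.0000] = [52.2500 -17.0000; -17.0000 26.0000]
BᵀPA = [36.0000 25.0000; -11.2500 -11.7500]
K = S⁻¹·BᵀPA = [0.6964 0.4210; 0.0226 -0.1767]
A−BK = [-0.0621 -0.0113; -0.0014 -0.0304]
AᵀP(A−BK) = [0.4982 0.2944; 0.2944 0.2120]
P' = Q + AᵀP(A−BK) = [2.7482 0.2944; 0.2944 0.4620]
tr(P') = 3.2102


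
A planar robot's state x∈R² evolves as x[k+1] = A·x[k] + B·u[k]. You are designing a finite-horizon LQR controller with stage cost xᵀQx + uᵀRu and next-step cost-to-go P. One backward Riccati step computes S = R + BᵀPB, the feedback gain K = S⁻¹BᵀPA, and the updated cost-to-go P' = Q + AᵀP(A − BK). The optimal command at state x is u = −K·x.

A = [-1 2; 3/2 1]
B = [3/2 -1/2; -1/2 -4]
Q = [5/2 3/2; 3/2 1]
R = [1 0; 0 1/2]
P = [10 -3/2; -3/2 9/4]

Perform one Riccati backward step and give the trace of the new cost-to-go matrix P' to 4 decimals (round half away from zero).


5.5536

BᵀP = [15.7500 -3.3750; 1.0000 -8.2500]
S = R + BᵀPB = [1 0; 0 1/2] + [25.3125 5.6250; 5.6250 32.5000] = [26.3125 5.6250; 5.6250 33.0000]
BᵀPA = [-20.8125 28.1250; -13.3750 -6.2500]
K = S⁻¹·BᵀPA = [-0.7310 1.1513; -0.2807 -0.3856]
A−BK = [-0.0439 0.0802; 0.0117 0.0331]
AᵀP(A−BK) = [0.5948 -0.8210; -0.8210 1.4587]
P' = Q + AᵀP(A−BK) = [3.0948 0.6790; 0.6790 2.4587]
tr(P') = 5.5536


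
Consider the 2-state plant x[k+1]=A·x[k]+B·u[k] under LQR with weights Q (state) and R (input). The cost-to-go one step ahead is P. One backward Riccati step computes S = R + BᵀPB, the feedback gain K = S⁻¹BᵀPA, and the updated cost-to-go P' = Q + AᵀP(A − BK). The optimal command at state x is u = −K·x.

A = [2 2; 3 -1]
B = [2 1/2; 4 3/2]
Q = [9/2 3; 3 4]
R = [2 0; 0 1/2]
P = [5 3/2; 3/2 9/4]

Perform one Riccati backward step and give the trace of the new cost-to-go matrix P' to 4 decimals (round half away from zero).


BᵀP = [16.0000 12.0000; 4.7500 4.1250]
S = R + BᵀPB = [2 0; 0 1/2] + [80.0000 26.0000; 26.0000 8.5625] = [82.0000 26.0000; 26.0000 9.0625]
BᵀPA = [68.0000 20.0000; 21.8750 5.3750]
K = S⁻¹·BᵀPA = [0.7076 0.6182; 0.3836 -1.1806]
A−BK = [0.3929 1.3538; -0.4060 -1.7020]
AᵀP(A−BK) = [1.7393 3.0354; 3.0354 10.2309]
P' = Q + AᵀP(A−BK) = [6.2393 6.0354; 6.0354 14.2309]
tr(P') = 20.4702

20.4702


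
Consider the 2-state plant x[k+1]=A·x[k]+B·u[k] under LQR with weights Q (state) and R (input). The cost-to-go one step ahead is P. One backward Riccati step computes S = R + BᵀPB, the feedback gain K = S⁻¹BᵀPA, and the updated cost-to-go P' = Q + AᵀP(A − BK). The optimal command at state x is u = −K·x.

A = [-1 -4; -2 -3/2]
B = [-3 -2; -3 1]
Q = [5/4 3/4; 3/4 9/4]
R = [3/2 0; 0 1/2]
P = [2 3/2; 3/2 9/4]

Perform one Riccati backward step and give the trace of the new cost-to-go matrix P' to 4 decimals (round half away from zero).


BᵀP = [-10.5000 -11.2500; -2.5000 -0.7500]
S = R + BᵀPB = [3/2 0; 0 1/2] + [65.2500 9.7500; 9.7500 4.2500] = [66.7500 9.7500; 9.7500 4.7500]
BᵀPA = [33.0000 58.8750; 4.0000 11.1250]
K = S⁻¹·BᵀPA = [0.5304 0.7711; -0.2466 0.7593]
A−BK = [0.0980 -0.1681; -0.1622 0.0541]
AᵀP(A−BK) = [0.4831 0.5160; 0.5160 1.2160]
P' = Q + AᵀP(A−BK) = [1.7331 1.2660; 1.2660 3.4660]
tr(P') = 5.1991

5.1991


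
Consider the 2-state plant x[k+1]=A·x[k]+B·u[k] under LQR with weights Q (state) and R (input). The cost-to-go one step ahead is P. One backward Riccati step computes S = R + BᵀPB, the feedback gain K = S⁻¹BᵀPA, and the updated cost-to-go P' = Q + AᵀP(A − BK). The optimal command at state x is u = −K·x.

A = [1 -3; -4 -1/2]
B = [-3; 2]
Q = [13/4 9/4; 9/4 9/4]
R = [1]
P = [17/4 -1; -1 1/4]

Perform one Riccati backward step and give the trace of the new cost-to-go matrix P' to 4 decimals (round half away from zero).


BᵀP = [-14.7500 3.5000]
S = R + BᵀPB = [1] + [51.2500] = [52.2500]
BᵀPA = [-28.7500 42.5000]
K = S⁻¹·BᵀPA = [-0.5502 0.8134]
A−BK = [-0.6507 -0.5598; -2.8995 -2.1268]
AᵀP(A−BK) = [0.4306 -0.3648; -0.3648 0.7431]
P' = Q + AᵀP(A−BK) = [3.6806 1.8852; 1.8852 2.9931]
tr(P') = 6.6737

6.6737


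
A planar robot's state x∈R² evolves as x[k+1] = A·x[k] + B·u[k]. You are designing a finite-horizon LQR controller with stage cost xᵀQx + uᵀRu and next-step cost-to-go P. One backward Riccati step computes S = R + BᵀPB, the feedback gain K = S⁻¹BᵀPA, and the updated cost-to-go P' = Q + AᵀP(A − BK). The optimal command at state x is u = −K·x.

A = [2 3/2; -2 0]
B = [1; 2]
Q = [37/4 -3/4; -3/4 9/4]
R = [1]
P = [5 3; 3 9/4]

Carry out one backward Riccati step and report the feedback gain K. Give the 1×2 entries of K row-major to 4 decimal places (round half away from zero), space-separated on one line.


0.2593 0.6111

BᵀP = [11.0000 7.5000]
S = R + BᵀPB = [1] + [26.0000] = [27.0000]
BᵀPA = [7.0000 16.5000]
K = S⁻¹·BᵀPA = [0.2593 0.6111]
A−BK = [1.7407 0.8889; -2.5185 -1.2222]
AᵀP(A−BK) = [3.1852 1.7222; 1.7222 1.1667]
P' = Q + AᵀP(A−BK) = [12.4352 0.9722; 0.9722 3.4167]
tr(P') = 15.8519


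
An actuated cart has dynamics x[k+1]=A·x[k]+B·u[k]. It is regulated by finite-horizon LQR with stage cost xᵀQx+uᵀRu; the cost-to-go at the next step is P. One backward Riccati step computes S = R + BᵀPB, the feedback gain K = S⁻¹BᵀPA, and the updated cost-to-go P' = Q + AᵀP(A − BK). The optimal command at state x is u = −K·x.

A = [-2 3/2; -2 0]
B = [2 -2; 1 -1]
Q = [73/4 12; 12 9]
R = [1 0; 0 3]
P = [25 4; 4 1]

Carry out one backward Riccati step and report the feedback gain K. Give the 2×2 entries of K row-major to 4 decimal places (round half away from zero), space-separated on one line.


BᵀP = [54.0000 9.0000; -54.0000 -9.0000]
S = R + BᵀPB = [1 0; 0 3] + [117.0000 -117.0000; -117.0000 117.0000] = [118.0000 -117.0000; -117.0000 120.0000]
BᵀPA = [-126.0000 81.0000; 126.0000 -81.0000]
K = S⁻¹·BᵀPA = [-0.8025 0.5159; 0.2675 -0.1720]
A−BK = [0.1401 0.1242; -0.9299 -0.6879]
AᵀP(A−BK) = [1.1720 -0.3248; -0.3248 0.5303]
P' = Q + AᵀP(A−BK) = [19.4220 11.6752; 11.6752 9.5303]
tr(P') = 28.9522

-0.8025 0.5159 0.2675 -0.1720


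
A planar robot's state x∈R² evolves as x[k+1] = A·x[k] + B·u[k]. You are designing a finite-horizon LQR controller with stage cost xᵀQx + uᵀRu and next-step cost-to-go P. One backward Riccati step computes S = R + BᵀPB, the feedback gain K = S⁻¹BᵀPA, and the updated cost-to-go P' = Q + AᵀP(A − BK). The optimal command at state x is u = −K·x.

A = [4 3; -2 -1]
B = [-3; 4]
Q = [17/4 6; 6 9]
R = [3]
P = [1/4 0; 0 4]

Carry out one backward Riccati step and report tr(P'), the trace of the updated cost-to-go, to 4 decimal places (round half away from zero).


17.0009

BᵀP = [-0.7500 16.0000]
S = R + BᵀPB = [3] + [66.2500] = [69.2500]
BᵀPA = [-35.0000 -18.2500]
K = S⁻¹·BᵀPA = [-0.5054 -0.2635]
A−BK = [2.4838 2.2094; 0.0217 0.0542]
AᵀP(A−BK) = [2.3105 1.7762; 1.7762 1.4404]
P' = Q + AᵀP(A−BK) = [6.5605 7.7762; 7.7762 10.4404]
tr(P') = 17.0009


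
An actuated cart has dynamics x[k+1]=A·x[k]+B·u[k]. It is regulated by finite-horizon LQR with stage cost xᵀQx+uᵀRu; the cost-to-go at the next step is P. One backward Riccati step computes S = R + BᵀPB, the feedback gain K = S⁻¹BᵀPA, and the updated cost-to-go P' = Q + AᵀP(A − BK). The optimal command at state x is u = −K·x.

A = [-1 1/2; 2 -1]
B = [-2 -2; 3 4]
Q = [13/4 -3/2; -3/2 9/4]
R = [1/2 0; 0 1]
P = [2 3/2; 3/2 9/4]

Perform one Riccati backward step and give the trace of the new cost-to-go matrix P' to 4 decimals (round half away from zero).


5.6996

BᵀP = [0.5000 3.7500; 2.0000 6.0000]
S = R + BᵀPB = [1/2 0; 0 1] + [10.2500 14.0000; 14.0000 20.0000] = [10.7500 14.0000; 14.0000 21.0000]
BᵀPA = [7.0000 -3.5000; 10.0000 -5.0000]
K = S⁻¹·BᵀPA = [0.2353 -0.1176; 0.3193 -0.1597]
A−BK = [0.1092 -0.0546; 0.0168 -0.0084]
AᵀP(A−BK) = [0.1597 -0.0798; -0.0798 0.0399]
P' = Q + AᵀP(A−BK) = [3.4097 -1.5798; -1.5798 2.2899]
tr(P') = 5.6996


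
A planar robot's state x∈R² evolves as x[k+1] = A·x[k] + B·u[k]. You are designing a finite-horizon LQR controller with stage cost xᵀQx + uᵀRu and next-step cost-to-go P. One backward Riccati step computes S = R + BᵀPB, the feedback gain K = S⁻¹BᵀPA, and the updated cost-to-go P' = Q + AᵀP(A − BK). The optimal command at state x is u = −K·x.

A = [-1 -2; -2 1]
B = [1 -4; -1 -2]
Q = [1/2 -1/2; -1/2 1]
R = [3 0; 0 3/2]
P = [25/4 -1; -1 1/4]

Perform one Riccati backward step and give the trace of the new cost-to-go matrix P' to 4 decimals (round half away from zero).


BᵀP = [7.2500 -1.2500; -23.0000 3.5000]
S = R + BᵀPB = [3 0; 0 3/2] + [8.5000 -26.5000; -26.5000 85.0000] = [11.5000 -26.5000; -26.5000 86.5000]
BᵀPA = [-4.7500 -15.7500; 16.0000 49.5000]
K = S⁻¹·BᵀPA = [0.0449 -0.1731; 0.1987 0.5192]
A−BK = [-0.2500 0.2500; -1.5577 1.8654]
AᵀP(A−BK) = [0.2837 -0.1298; -0.1298 0.8221]
P' = Q + AᵀP(A−BK) = [0.7837 -0.6298; -0.6298 1.8221]
tr(P') = 2.6058

2.6058


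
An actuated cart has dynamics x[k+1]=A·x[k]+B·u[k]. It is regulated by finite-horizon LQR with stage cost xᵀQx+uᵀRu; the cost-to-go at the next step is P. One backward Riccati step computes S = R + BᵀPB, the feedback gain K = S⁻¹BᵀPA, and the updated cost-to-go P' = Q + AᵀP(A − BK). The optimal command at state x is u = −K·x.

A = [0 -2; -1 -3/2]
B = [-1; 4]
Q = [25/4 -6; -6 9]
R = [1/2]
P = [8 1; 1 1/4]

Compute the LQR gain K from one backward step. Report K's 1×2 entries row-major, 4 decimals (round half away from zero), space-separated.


0.0000 1.7778

BᵀP = [-4.0000 0.0000]
S = R + BᵀPB = [1/2] + [4.0000] = [4.5000]
BᵀPA = [0.0000 8.0000]
K = S⁻¹·BᵀPA = [0.0000 1.7778]
A−BK = [0.0000 -0.2222; -1.0000 -8.6111]
AᵀP(A−BK) = [0.2500 2.3750; 2.3750 24.3403]
P' = Q + AᵀP(A−BK) = [6.5000 -3.6250; -3.6250 33.3403]
tr(P') = 39.8403


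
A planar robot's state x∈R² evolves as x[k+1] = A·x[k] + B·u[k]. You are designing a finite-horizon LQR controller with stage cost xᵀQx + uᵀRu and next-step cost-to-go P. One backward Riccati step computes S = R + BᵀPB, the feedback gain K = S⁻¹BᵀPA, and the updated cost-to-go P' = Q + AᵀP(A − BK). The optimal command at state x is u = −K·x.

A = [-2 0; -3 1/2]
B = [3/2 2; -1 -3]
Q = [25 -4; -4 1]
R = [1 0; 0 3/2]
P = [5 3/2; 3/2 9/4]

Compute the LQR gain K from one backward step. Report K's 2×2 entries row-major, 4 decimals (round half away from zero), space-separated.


BᵀP = [6.0000 0.0000; 5.5000 -3.7500]
S = R + BᵀPB = [1 0; 0 3/2] + [9.0000 12.0000; 12.0000 22.2500] = [10.0000 12.0000; 12.0000 23.7500]
BᵀPA = [-12.0000 0.0000; 0.2500 -1.8750]
K = S⁻¹·BᵀPA = [-3.0802 0.2406; 1.5668 -0.2005]
A−BK = [-0.5134 0.0401; -1.3797 0.1390]
AᵀP(A−BK) = [20.8957 -1.9372; -1.9372 0.1865]
P' = Q + AᵀP(A−BK) = [45.8957 -5.9372; -5.9372 1.1865]
tr(P') = 47.0822

-3.0802 0.2406 1.5668 -0.2005


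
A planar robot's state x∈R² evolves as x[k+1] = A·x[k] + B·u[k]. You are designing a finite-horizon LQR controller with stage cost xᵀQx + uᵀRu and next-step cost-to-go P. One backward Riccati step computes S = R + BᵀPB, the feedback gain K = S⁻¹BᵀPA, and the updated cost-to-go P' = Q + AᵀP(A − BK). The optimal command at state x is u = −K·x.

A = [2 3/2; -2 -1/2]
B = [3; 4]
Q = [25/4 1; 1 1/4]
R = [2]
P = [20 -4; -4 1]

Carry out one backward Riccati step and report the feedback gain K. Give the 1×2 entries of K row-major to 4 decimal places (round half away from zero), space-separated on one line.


BᵀP = [44.0000 -8.0000]
S = R + BᵀPB = [2] + [100.0000] = [102.0000]
BᵀPA = [104.0000 70.0000]
K = S⁻¹·BᵀPA = [1.0196 0.6863]
A−BK = [-1.0588 -0.5588; -6.0784 -3.2451]
AᵀP(A−BK) = [9.9608 5.6275; 5.6275 3.2108]
P' = Q + AᵀP(A−BK) = [16.2108 6.6275; 6.6275 3.4608]
tr(P') = 19.6716

1.0196 0.6863


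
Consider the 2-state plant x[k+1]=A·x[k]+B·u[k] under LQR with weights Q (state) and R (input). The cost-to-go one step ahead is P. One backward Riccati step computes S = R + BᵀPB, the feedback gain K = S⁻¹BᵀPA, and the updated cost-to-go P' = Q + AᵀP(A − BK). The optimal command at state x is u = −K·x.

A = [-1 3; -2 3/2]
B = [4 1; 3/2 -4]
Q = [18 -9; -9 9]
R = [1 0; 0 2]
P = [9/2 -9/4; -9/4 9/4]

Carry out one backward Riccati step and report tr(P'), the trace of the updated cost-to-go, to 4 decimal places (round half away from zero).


27.9439

BᵀP = [14.6250 -5.6250; 13.5000 -11.2500]
S = R + BᵀPB = [1 0; 0 2] + [50.0625 37.1250; 37.1250 58.5000] = [51.0625 37.1250; 37.1250 60.5000]
BᵀPA = [-3.3750 35.4375; 9.0000 23.6250]
K = S⁻¹·BᵀPA = [-0.3146 0.7404; 0.3418 -0.0639]
A−BK = [-0.0834 0.1021; -0.1608 0.1339]
AᵀP(A−BK) = [0.3618 -0.3013; -0.3013 0.5821]
P' = Q + AᵀP(A−BK) = [18.3618 -9.3013; -9.3013 9.5821]
tr(P') = 27.9439


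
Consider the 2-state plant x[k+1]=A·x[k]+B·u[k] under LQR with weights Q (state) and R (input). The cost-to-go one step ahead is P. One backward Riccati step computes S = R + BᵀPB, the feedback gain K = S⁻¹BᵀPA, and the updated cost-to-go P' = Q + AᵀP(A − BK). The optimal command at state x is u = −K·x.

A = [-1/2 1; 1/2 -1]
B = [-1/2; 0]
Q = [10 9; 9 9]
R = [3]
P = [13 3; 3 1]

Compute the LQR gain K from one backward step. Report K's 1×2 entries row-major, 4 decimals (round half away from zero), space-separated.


BᵀP = [-6.5000 -1.5000]
S = R + BᵀPB = [3] + [3.2500] = [6.2500]
BᵀPA = [2.5000 -5.0000]
K = S⁻¹·BᵀPA = [0.4000 -0.8000]
A−BK = [-0.3000 0.6000; 0.5000 -1.0000]
AᵀP(A−BK) = [1.0000 -2.0000; -2.0000 4.0000]
P' = Q + AᵀP(A−BK) = [11.0000 7.0000; 7.0000 13.0000]
tr(P') = 24.0000

0.4000 -0.8000


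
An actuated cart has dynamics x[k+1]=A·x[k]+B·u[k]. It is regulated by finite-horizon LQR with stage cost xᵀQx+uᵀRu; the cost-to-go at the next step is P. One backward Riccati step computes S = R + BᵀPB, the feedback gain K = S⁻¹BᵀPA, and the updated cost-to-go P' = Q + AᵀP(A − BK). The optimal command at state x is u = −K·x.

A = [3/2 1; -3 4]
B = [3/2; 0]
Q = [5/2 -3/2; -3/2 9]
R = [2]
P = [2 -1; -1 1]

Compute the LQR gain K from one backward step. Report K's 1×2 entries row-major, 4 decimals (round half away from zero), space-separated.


1.3846 -0.4615

BᵀP = [3.0000 -1.5000]
S = R + BᵀPB = [2] + [4.5000] = [6.5000]
BᵀPA = [9.0000 -3.0000]
K = S⁻¹·BᵀPA = [1.3846 -0.4615]
A−BK = [-0.5769 1.6923; -3.0000 4.0000]
AᵀP(A−BK) = [10.0385 -7.8462; -7.8462 8.6154]
P' = Q + AᵀP(A−BK) = [12.5385 -9.3462; -9.3462 17.6154]
tr(P') = 30.1538


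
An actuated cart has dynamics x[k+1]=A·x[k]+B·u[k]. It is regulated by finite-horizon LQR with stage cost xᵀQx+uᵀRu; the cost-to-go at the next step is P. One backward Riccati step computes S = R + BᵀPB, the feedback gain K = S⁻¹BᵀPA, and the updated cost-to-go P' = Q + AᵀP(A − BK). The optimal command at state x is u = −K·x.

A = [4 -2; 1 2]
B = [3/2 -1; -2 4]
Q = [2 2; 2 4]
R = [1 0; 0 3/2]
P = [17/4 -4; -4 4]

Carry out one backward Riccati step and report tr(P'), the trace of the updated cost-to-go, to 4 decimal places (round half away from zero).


BᵀP = [14.3750 -14.0000; -20.2500 20.0000]
S = R + BᵀPB = [1 0; 0 3/2] + [49.5625 -70.3750; -70.3750 100.2500] = [50.5625 -70.3750; -70.3750 101.7500]
BᵀPA = [43.5000 -56.7500; -61.0000 80.5000]
K = S⁻¹·BᵀPA = [0.6937 -0.5681; -0.1197 0.3982]
A−BK = [2.8398 -0.7496; 2.8663 -0.7291]
AᵀP(A−BK) = [2.5216 -0.9956; -0.9956 0.7028]
P' = Q + AᵀP(A−BK) = [4.5216 1.0044; 1.0044 4.7028]
tr(P') = 9.2243

9.2243


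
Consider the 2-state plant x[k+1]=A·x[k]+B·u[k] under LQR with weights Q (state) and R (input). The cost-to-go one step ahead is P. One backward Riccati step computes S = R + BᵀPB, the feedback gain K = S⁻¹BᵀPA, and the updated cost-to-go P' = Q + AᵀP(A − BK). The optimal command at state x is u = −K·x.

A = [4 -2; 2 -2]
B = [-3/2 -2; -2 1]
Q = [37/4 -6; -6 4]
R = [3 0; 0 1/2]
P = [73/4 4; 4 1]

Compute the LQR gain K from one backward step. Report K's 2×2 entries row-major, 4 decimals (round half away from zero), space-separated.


BᵀP = [-35.3750 -8.0000; -32.5000 -7.0000]
S = R + BᵀPB = [3 0; 0 1/2] + [69.0625 62.7500; 62.7500 58.0000] = [72.0625 62.7500; 62.7500 58.5000]
BᵀPA = [-157.5000 86.7500; -144.0000 79.0000]
K = S⁻¹·BᵀPA = [-0.6392 0.4230; -1.7759 0.8967]
A−BK = [-0.5106 0.4279; 2.4976 -2.0508]
AᵀP(A−BK) = [3.5964 -2.2533; -2.2533 1.4658]
P' = Q + AᵀP(A−BK) = [12.8464 -8.2533; -8.2533 5.4658]
tr(P') = 18.3121

-0.6392 0.4230 -1.7759 0.8967


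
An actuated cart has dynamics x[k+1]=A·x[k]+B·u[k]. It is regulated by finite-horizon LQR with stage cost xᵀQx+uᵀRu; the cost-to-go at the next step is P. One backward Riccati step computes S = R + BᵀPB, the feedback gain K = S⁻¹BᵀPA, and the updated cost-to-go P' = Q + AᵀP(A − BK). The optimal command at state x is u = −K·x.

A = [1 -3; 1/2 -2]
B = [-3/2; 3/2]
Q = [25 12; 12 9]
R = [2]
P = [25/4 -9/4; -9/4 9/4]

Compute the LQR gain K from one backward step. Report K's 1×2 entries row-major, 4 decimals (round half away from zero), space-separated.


-0.3000 0.7920

BᵀP = [-12.7500 6.7500]
S = R + BᵀPB = [2] + [29.2500] = [31.2500]
BᵀPA = [-9.3750 24.7500]
K = S⁻¹·BᵀPA = [-0.3000 0.7920]
A−BK = [0.5500 -1.8120; 0.9500 -3.1880]
AᵀP(A−BK) = [1.7500 -5.7000; -5.7000 18.6480]
P' = Q + AᵀP(A−BK) = [26.7500 6.3000; 6.3000 27.6480]
tr(P') = 54.3980


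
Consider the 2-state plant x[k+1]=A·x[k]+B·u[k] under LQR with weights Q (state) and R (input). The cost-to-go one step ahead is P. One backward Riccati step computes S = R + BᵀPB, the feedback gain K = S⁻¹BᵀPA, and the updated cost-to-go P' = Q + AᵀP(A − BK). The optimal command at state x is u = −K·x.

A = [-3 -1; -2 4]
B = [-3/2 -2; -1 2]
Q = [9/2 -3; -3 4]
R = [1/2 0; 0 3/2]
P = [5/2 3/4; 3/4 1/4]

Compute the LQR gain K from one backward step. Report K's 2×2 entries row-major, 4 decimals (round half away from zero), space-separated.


BᵀP = [-4.5000 -1.3750; -3.5000 -1.0000]
S = R + BᵀPB = [1/2 0; 0 3/2] + [8.1250 6.2500; 6.2500 5.0000] = [8.6250 6.2500; 6.2500 6.5000]
BᵀPA = [16.2500 -1.0000; 12.5000 -0.5000]
K = S⁻¹·BᵀPA = [1.6176 -0.1985; 0.3676 0.1140]
A−BK = [0.1618 -1.0699; -1.1176 3.5735]
AᵀP(A−BK) = [1.6176 -0.1985; -0.1985 0.3585]
P' = Q + AᵀP(A−BK) = [6.1176 -3.1985; -3.1985 4.3585]
tr(P') = 10.4761

1.6176 -0.1985 0.3676 0.1140


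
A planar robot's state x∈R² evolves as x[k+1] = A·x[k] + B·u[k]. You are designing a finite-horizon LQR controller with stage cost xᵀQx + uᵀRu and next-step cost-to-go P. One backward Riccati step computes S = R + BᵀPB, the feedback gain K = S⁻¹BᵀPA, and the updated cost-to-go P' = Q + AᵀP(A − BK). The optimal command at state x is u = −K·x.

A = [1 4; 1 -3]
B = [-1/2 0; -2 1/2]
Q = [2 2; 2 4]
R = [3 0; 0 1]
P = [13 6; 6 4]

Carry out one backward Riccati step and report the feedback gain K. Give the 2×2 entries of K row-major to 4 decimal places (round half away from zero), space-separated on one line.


BᵀP = [-18.5000 -11.0000; 3.0000 2.0000]
S = R + BᵀPB = [3 0; 0 1] + [31.2500 -5.5000; -5.5000 1.0000] = [34.2500 -5.5000; -5.5000 2.0000]
BᵀPA = [-29.5000 -41.0000; 5.0000 6.0000]
K = S⁻¹·BᵀPA = [-0.8235 -1.2810; 0.2353 -0.5229]
A−BK = [0.5882 3.3595; -0.7647 -5.3007]
AᵀP(A−BK) = [3.5294 10.8235; 10.8235 50.6144]
P' = Q + AᵀP(A−BK) = [5.5294 12.8235; 12.8235 54.6144]
tr(P') = 60.1438

-0.8235 -1.2810 0.2353 -0.5229


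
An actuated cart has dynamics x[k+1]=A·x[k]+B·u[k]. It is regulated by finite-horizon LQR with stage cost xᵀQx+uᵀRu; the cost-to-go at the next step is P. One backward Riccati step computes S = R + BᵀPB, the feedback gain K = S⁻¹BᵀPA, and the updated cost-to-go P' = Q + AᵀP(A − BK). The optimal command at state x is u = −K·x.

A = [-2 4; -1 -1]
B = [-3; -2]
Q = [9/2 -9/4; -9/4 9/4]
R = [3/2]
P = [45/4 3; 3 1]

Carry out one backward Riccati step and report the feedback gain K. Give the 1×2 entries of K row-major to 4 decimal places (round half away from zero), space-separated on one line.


BᵀP = [-39.7500 -11.0000]
S = R + BᵀPB = [3/2] + [141.2500] = [142.7500]
BᵀPA = [90.5000 -148.0000]
K = S⁻¹·BᵀPA = [0.6340 -1.0368]
A−BK = [-0.0981 0.8897; 0.2680 -3.0736]
AᵀP(A−BK) = [0.6252 -1.1716; -1.1716 3.5569]
P' = Q + AᵀP(A−BK) = [5.1252 -3.4216; -3.4216 5.8069]
tr(P') = 10.9321

0.6340 -1.0368
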